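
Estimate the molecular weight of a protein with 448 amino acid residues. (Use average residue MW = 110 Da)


MW = n_residues * 110 Da
MW = 448 * 110
MW = 49280 Da

49280 Da


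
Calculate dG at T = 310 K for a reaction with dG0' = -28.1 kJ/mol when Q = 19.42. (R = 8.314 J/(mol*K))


dG = dG0' + RT * ln(Q) / 1000
dG = -28.1 + 8.314 * 310 * ln(19.42) / 1000
dG = -20.4548 kJ/mol

-20.4548 kJ/mol


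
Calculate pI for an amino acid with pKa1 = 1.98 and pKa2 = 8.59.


pI = (pKa1 + pKa2) / 2
pI = (1.98 + 8.59) / 2
pI = 5.285

5.285


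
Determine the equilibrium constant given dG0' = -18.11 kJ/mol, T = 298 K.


Keq = exp(-dG0 * 1000 / (R * T))
Keq = exp(-(-18.11) * 1000 / (8.314 * 298))
Keq = 1494.5429

1494.5429


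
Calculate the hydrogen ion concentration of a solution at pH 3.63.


[H+] = 10^(-pH)
[H+] = 10^(-3.63)
[H+] = 2.344e-04 M

2.344e-04 M


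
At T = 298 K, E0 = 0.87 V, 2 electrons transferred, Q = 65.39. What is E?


E = E0 - (RT/nF) * ln(Q)
E = 0.87 - (8.314 * 298 / (2 * 96485)) * ln(65.39)
E = 0.8163 V

0.8163 V


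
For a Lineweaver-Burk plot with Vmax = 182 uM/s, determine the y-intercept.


y-intercept = 1/Vmax
= 1/182
= 0.0055 s/uM

0.0055 s/uM


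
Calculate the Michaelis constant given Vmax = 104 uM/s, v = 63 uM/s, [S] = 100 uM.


Km = [S] * (Vmax - v) / v
Km = 100 * (104 - 63) / 63
Km = 65.0794 uM

65.0794 uM


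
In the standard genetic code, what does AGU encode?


Standard genetic code lookup.
Codon AGU -> Ser

Ser


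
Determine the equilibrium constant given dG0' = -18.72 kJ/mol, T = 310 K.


Keq = exp(-dG0 * 1000 / (R * T))
Keq = exp(-(-18.72) * 1000 / (8.314 * 310))
Keq = 1426.9613

1426.9613


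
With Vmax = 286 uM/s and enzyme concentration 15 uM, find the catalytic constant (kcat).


kcat = Vmax / [E]t
kcat = 286 / 15
kcat = 19.0667 s^-1

19.0667 s^-1


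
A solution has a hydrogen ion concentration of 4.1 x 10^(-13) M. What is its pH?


pH = -log10([H+])
pH = -log10(4.1 x 10^(-13))
pH = 12.3872

12.3872


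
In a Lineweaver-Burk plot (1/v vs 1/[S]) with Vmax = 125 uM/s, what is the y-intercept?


y-intercept = 1/Vmax
= 1/125
= 0.008 s/uM

0.008 s/uM


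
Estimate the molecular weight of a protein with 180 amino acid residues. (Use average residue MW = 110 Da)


MW = n_residues * 110 Da
MW = 180 * 110
MW = 19800 Da

19800 Da


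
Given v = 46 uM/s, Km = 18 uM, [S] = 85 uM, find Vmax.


Vmax = v * (Km + [S]) / [S]
Vmax = 46 * (18 + 85) / 85
Vmax = 55.7412 uM/s

55.7412 uM/s


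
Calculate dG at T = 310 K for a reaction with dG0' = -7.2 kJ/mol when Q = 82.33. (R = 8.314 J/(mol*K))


dG = dG0' + RT * ln(Q) / 1000
dG = -7.2 + 8.314 * 310 * ln(82.33) / 1000
dG = 4.168 kJ/mol

4.168 kJ/mol


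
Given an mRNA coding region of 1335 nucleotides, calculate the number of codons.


codons = nucleotides / 3
codons = 1335 / 3 = 445

445


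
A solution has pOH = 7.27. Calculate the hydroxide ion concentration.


[OH-] = 10^(-pOH)
[OH-] = 10^(-7.27)
[OH-] = 5.370e-08 M

5.370e-08 M


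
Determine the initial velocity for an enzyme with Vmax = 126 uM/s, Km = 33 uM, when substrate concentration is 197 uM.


v = Vmax * [S] / (Km + [S])
v = 126 * 197 / (33 + 197)
v = 107.9217 uM/s

107.9217 uM/s


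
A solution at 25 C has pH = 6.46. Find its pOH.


pOH = 14 - pH
pOH = 14 - 6.46
pOH = 7.54

7.54


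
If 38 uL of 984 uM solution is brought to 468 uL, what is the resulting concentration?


C2 = C1 * V1 / V2
C2 = 984 * 38 / 468
C2 = 79.8974 uM

79.8974 uM


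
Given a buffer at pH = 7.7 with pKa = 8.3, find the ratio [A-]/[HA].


[A-]/[HA] = 10^(pH - pKa)
= 10^(7.7 - 8.3)
= 0.2512

0.2512


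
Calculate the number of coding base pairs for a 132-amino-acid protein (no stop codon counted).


Each amino acid = 1 codon = 3 bp
bp = 132 * 3 = 396 bp

396 bp


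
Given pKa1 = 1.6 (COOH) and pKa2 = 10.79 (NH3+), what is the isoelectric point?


pI = (pKa1 + pKa2) / 2
pI = (1.6 + 10.79) / 2
pI = 6.195

6.195


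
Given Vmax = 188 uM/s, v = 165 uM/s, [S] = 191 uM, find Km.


Km = [S] * (Vmax - v) / v
Km = 191 * (188 - 165) / 165
Km = 26.6242 uM

26.6242 uM


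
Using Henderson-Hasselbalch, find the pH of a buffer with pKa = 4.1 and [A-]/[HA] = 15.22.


pH = pKa + log10([A-]/[HA])
pH = 4.1 + log10(15.22)
pH = 5.2824

5.2824


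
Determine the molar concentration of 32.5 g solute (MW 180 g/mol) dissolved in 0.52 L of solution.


C = (mass / MW) / volume
C = (32.5 / 180) / 0.52
C = 0.3472 M

0.3472 M


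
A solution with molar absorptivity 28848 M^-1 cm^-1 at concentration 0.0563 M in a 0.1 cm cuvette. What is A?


A = epsilon * c * l
A = 28848 * 0.0563 * 0.1
A = 162.4142

162.4142


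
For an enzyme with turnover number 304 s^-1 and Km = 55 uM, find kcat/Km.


Catalytic efficiency = kcat / Km
= 304 / 55
= 5.5273 uM^-1*s^-1

5.5273 uM^-1*s^-1


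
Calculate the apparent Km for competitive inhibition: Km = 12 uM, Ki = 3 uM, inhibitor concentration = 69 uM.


Km_app = Km * (1 + [I]/Ki)
Km_app = 12 * (1 + 69/3)
Km_app = 288.0 uM

288.0 uM


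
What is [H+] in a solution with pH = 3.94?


[H+] = 10^(-pH)
[H+] = 10^(-3.94)
[H+] = 1.148e-04 M

1.148e-04 M


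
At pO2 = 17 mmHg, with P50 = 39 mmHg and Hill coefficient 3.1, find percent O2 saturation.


Y = pO2^n / (P50^n + pO2^n)
Y = 17^3.1 / (39^3.1 + 17^3.1)
Y = 7.08%

7.08%


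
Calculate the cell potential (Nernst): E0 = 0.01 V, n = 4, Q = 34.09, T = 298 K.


E = E0 - (RT/nF) * ln(Q)
E = 0.01 - (8.314 * 298 / (4 * 96485)) * ln(34.09)
E = -0.0127 V

-0.0127 V


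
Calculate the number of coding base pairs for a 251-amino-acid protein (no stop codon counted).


Each amino acid = 1 codon = 3 bp
bp = 251 * 3 = 753 bp

753 bp


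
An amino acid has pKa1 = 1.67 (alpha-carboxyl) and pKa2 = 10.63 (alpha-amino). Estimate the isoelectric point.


pI = (pKa1 + pKa2) / 2
pI = (1.67 + 10.63) / 2
pI = 6.15

6.15


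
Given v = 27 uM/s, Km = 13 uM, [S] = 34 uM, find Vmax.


Vmax = v * (Km + [S]) / [S]
Vmax = 27 * (13 + 34) / 34
Vmax = 37.3235 uM/s

37.3235 uM/s


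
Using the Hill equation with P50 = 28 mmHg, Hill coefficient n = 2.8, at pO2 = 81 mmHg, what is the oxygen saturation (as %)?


Y = pO2^n / (P50^n + pO2^n)
Y = 81^2.8 / (28^2.8 + 81^2.8)
Y = 95.14%

95.14%


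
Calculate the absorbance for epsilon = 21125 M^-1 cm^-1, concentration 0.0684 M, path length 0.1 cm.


A = epsilon * c * l
A = 21125 * 0.0684 * 0.1
A = 144.495

144.495


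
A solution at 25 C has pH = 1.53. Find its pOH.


pOH = 14 - pH
pOH = 14 - 1.53
pOH = 12.47

12.47


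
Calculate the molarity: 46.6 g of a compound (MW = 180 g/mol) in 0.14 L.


C = (mass / MW) / volume
C = (46.6 / 180) / 0.14
C = 1.8492 M

1.8492 M


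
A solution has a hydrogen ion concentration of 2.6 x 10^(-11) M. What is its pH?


pH = -log10([H+])
pH = -log10(2.6 x 10^(-11))
pH = 10.585

10.585


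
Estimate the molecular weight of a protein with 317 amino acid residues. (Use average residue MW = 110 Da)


MW = n_residues * 110 Da
MW = 317 * 110
MW = 34870 Da

34870 Da


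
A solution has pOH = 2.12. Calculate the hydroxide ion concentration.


[OH-] = 10^(-pOH)
[OH-] = 10^(-2.12)
[OH-] = 0.0076 M

0.0076 M


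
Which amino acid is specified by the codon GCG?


Standard genetic code lookup.
Codon GCG -> Ala

Ala


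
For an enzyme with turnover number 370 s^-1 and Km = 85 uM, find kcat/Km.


Catalytic efficiency = kcat / Km
= 370 / 85
= 4.3529 uM^-1*s^-1

4.3529 uM^-1*s^-1


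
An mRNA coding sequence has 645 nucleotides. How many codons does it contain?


codons = nucleotides / 3
codons = 645 / 3 = 215

215


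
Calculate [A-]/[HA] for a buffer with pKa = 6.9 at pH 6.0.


[A-]/[HA] = 10^(pH - pKa)
= 10^(6.0 - 6.9)
= 0.1259

0.1259


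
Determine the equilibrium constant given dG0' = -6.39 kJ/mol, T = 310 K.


Keq = exp(-dG0 * 1000 / (R * T))
Keq = exp(-(-6.39) * 1000 / (8.314 * 310))
Keq = 11.9329

11.9329


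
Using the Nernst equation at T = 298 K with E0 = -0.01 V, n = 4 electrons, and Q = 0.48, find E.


E = E0 - (RT/nF) * ln(Q)
E = -0.01 - (8.314 * 298 / (4 * 96485)) * ln(0.48)
E = -0.0053 V

-0.0053 V


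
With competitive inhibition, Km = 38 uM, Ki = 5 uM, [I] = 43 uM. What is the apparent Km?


Km_app = Km * (1 + [I]/Ki)
Km_app = 38 * (1 + 43/5)
Km_app = 364.8 uM

364.8 uM


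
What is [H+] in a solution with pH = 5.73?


[H+] = 10^(-pH)
[H+] = 10^(-5.73)
[H+] = 1.862e-06 M

1.862e-06 M


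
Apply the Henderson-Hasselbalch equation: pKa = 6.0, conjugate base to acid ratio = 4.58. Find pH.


pH = pKa + log10([A-]/[HA])
pH = 6.0 + log10(4.58)
pH = 6.6609

6.6609


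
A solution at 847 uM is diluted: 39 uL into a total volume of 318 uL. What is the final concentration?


C2 = C1 * V1 / V2
C2 = 847 * 39 / 318
C2 = 103.8774 uM

103.8774 uM


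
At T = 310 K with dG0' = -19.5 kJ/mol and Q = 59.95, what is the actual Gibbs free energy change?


dG = dG0' + RT * ln(Q) / 1000
dG = -19.5 + 8.314 * 310 * ln(59.95) / 1000
dG = -8.9496 kJ/mol

-8.9496 kJ/mol


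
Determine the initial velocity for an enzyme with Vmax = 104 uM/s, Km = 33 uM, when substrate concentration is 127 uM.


v = Vmax * [S] / (Km + [S])
v = 104 * 127 / (33 + 127)
v = 82.55 uM/s

82.55 uM/s


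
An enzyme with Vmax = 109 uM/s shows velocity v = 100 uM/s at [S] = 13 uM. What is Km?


Km = [S] * (Vmax - v) / v
Km = 13 * (109 - 100) / 100
Km = 1.17 uM

1.17 uM


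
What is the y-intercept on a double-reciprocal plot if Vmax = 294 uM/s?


y-intercept = 1/Vmax
= 1/294
= 0.0034 s/uM

0.0034 s/uM


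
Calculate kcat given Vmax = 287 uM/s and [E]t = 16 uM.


kcat = Vmax / [E]t
kcat = 287 / 16
kcat = 17.9375 s^-1

17.9375 s^-1


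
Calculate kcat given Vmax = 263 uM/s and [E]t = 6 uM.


kcat = Vmax / [E]t
kcat = 263 / 6
kcat = 43.8333 s^-1

43.8333 s^-1


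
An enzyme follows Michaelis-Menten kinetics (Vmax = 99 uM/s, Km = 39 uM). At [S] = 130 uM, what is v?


v = Vmax * [S] / (Km + [S])
v = 99 * 130 / (39 + 130)
v = 76.1538 uM/s

76.1538 uM/s


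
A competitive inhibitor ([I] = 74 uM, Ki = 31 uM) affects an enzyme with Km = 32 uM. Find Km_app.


Km_app = Km * (1 + [I]/Ki)
Km_app = 32 * (1 + 74/31)
Km_app = 108.3871 uM

108.3871 uM


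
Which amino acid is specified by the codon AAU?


Standard genetic code lookup.
Codon AAU -> Asn

Asn


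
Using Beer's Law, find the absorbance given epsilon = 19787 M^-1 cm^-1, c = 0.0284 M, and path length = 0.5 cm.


A = epsilon * c * l
A = 19787 * 0.0284 * 0.5
A = 280.9754

280.9754


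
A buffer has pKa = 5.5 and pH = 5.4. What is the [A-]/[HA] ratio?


[A-]/[HA] = 10^(pH - pKa)
= 10^(5.4 - 5.5)
= 0.7943

0.7943


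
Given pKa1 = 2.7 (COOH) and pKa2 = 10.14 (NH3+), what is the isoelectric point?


pI = (pKa1 + pKa2) / 2
pI = (2.7 + 10.14) / 2
pI = 6.42

6.42


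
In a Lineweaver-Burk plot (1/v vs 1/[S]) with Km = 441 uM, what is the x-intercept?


x-intercept = -1/Km
= -1/441
= -0.0023 1/uM

-0.0023 1/uM


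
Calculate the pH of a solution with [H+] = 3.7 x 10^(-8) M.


pH = -log10([H+])
pH = -log10(3.7 x 10^(-8))
pH = 7.4318

7.4318


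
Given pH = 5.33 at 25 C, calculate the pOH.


pOH = 14 - pH
pOH = 14 - 5.33
pOH = 8.67

8.67


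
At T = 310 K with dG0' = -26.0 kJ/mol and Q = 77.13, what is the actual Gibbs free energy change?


dG = dG0' + RT * ln(Q) / 1000
dG = -26.0 + 8.314 * 310 * ln(77.13) / 1000
dG = -14.8002 kJ/mol

-14.8002 kJ/mol


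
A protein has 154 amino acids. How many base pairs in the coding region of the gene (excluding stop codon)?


Each amino acid = 1 codon = 3 bp
bp = 154 * 3 = 462 bp

462 bp


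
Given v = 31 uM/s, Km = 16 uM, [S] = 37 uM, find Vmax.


Vmax = v * (Km + [S]) / [S]
Vmax = 31 * (16 + 37) / 37
Vmax = 44.4054 uM/s

44.4054 uM/s


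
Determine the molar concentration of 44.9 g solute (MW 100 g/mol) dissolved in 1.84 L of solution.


C = (mass / MW) / volume
C = (44.9 / 100) / 1.84
C = 0.244 M

0.244 M


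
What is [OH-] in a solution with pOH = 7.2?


[OH-] = 10^(-pOH)
[OH-] = 10^(-7.2)
[OH-] = 6.310e-08 M

6.310e-08 M


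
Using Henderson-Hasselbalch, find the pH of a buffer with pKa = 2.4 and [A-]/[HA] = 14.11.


pH = pKa + log10([A-]/[HA])
pH = 2.4 + log10(14.11)
pH = 3.5495

3.5495


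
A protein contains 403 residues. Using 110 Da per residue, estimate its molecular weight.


MW = n_residues * 110 Da
MW = 403 * 110
MW = 44330 Da

44330 Da


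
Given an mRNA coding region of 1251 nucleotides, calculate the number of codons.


codons = nucleotides / 3
codons = 1251 / 3 = 417

417


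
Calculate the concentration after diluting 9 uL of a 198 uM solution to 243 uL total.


C2 = C1 * V1 / V2
C2 = 198 * 9 / 243
C2 = 7.3333 uM

7.3333 uM


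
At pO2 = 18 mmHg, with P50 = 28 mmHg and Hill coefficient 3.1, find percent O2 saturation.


Y = pO2^n / (P50^n + pO2^n)
Y = 18^3.1 / (28^3.1 + 18^3.1)
Y = 20.27%

20.27%


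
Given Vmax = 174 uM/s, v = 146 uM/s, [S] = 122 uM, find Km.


Km = [S] * (Vmax - v) / v
Km = 122 * (174 - 146) / 146
Km = 23.3973 uM

23.3973 uM


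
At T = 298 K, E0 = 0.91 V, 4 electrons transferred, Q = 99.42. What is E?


E = E0 - (RT/nF) * ln(Q)
E = 0.91 - (8.314 * 298 / (4 * 96485)) * ln(99.42)
E = 0.8805 V

0.8805 V


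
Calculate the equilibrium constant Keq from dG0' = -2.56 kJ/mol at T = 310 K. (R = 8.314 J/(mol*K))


Keq = exp(-dG0 * 1000 / (R * T))
Keq = exp(-(-2.56) * 1000 / (8.314 * 310))
Keq = 2.7001

2.7001


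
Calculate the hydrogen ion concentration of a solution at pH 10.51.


[H+] = 10^(-pH)
[H+] = 10^(-10.51)
[H+] = 3.090e-11 M

3.090e-11 M


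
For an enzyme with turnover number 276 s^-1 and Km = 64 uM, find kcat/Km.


Catalytic efficiency = kcat / Km
= 276 / 64
= 4.3125 uM^-1*s^-1

4.3125 uM^-1*s^-1


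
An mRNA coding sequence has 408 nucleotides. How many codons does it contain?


codons = nucleotides / 3
codons = 408 / 3 = 136

136


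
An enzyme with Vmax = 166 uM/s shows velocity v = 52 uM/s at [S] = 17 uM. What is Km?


Km = [S] * (Vmax - v) / v
Km = 17 * (166 - 52) / 52
Km = 37.2692 uM

37.2692 uM


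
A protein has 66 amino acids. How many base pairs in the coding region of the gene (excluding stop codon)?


Each amino acid = 1 codon = 3 bp
bp = 66 * 3 = 198 bp

198 bp


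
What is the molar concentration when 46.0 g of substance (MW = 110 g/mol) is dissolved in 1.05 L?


C = (mass / MW) / volume
C = (46.0 / 110) / 1.05
C = 0.3983 M

0.3983 M


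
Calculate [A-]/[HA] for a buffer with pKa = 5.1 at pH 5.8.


[A-]/[HA] = 10^(pH - pKa)
= 10^(5.8 - 5.1)
= 5.0119

5.0119


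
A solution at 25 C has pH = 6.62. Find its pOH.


pOH = 14 - pH
pOH = 14 - 6.62
pOH = 7.38

7.38


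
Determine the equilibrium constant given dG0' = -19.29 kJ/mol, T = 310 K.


Keq = exp(-dG0 * 1000 / (R * T))
Keq = exp(-(-19.29) * 1000 / (8.314 * 310))
Keq = 1780.1639

1780.1639


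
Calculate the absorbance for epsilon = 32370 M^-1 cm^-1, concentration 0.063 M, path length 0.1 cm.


A = epsilon * c * l
A = 32370 * 0.063 * 0.1
A = 203.931

203.931


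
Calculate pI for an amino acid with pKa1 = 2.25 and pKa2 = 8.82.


pI = (pKa1 + pKa2) / 2
pI = (2.25 + 8.82) / 2
pI = 5.535

5.535


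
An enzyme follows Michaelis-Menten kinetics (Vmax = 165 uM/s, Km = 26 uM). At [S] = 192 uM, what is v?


v = Vmax * [S] / (Km + [S])
v = 165 * 192 / (26 + 192)
v = 145.3211 uM/s

145.3211 uM/s


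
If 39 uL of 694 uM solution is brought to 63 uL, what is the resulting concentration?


C2 = C1 * V1 / V2
C2 = 694 * 39 / 63
C2 = 429.619 uM

429.619 uM


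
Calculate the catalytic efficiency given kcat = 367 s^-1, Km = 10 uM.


Catalytic efficiency = kcat / Km
= 367 / 10
= 36.7 uM^-1*s^-1

36.7 uM^-1*s^-1


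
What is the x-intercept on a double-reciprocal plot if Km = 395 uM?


x-intercept = -1/Km
= -1/395
= -0.0025 1/uM

-0.0025 1/uM


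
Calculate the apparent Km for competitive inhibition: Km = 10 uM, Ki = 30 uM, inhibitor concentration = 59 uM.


Km_app = Km * (1 + [I]/Ki)
Km_app = 10 * (1 + 59/30)
Km_app = 29.6667 uM

29.6667 uM


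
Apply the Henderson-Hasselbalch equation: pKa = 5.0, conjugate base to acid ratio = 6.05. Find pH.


pH = pKa + log10([A-]/[HA])
pH = 5.0 + log10(6.05)
pH = 5.7818

5.7818


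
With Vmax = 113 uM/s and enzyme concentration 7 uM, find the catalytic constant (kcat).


kcat = Vmax / [E]t
kcat = 113 / 7
kcat = 16.1429 s^-1

16.1429 s^-1


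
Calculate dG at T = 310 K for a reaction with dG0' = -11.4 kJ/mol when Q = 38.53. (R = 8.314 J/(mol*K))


dG = dG0' + RT * ln(Q) / 1000
dG = -11.4 + 8.314 * 310 * ln(38.53) / 1000
dG = -1.989 kJ/mol

-1.989 kJ/mol


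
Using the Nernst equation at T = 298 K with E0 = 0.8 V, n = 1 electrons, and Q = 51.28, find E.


E = E0 - (RT/nF) * ln(Q)
E = 0.8 - (8.314 * 298 / (1 * 96485)) * ln(51.28)
E = 0.6989 V

0.6989 V


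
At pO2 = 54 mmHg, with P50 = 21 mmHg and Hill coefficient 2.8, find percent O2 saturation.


Y = pO2^n / (P50^n + pO2^n)
Y = 54^2.8 / (21^2.8 + 54^2.8)
Y = 93.37%

93.37%


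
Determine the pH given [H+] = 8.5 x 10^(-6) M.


pH = -log10([H+])
pH = -log10(8.5 x 10^(-6))
pH = 5.0706

5.0706


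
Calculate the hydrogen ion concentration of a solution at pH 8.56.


[H+] = 10^(-pH)
[H+] = 10^(-8.56)
[H+] = 2.754e-09 M

2.754e-09 M


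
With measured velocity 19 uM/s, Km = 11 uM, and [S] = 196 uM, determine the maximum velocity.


Vmax = v * (Km + [S]) / [S]
Vmax = 19 * (11 + 196) / 196
Vmax = 20.0663 uM/s

20.0663 uM/s


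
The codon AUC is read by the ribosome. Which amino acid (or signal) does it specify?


Standard genetic code lookup.
Codon AUC -> Ile

Ile


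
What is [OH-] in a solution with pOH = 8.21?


[OH-] = 10^(-pOH)
[OH-] = 10^(-8.21)
[OH-] = 6.166e-09 M

6.166e-09 M


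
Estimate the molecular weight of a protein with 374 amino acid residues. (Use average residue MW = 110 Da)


MW = n_residues * 110 Da
MW = 374 * 110
MW = 41140 Da

41140 Da


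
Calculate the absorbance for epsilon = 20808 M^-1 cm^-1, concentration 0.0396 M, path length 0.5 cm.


A = epsilon * c * l
A = 20808 * 0.0396 * 0.5
A = 411.9984

411.9984


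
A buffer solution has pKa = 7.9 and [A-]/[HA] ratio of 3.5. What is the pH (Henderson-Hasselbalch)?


pH = pKa + log10([A-]/[HA])
pH = 7.9 + log10(3.5)
pH = 8.4441

8.4441


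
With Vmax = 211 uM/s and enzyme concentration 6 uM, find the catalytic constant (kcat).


kcat = Vmax / [E]t
kcat = 211 / 6
kcat = 35.1667 s^-1

35.1667 s^-1


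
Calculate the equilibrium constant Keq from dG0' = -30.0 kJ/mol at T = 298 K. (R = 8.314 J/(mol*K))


Keq = exp(-dG0 * 1000 / (R * T))
Keq = exp(-(-30.0) * 1000 / (8.314 * 298))
Keq = 181430.6801

181430.6801


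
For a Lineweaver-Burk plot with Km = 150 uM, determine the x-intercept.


x-intercept = -1/Km
= -1/150
= -0.0067 1/uM

-0.0067 1/uM


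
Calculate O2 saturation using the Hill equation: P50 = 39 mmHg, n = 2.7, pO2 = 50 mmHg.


Y = pO2^n / (P50^n + pO2^n)
Y = 50^2.7 / (39^2.7 + 50^2.7)
Y = 66.17%

66.17%


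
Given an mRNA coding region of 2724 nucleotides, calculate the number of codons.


codons = nucleotides / 3
codons = 2724 / 3 = 908

908


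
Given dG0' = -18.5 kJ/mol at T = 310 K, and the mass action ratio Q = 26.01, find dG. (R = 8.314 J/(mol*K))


dG = dG0' + RT * ln(Q) / 1000
dG = -18.5 + 8.314 * 310 * ln(26.01) / 1000
dG = -10.1018 kJ/mol

-10.1018 kJ/mol


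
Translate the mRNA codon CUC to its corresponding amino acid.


Standard genetic code lookup.
Codon CUC -> Leu

Leu


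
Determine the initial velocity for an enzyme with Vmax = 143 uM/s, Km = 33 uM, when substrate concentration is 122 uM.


v = Vmax * [S] / (Km + [S])
v = 143 * 122 / (33 + 122)
v = 112.5548 uM/s

112.5548 uM/s


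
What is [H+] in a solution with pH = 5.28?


[H+] = 10^(-pH)
[H+] = 10^(-5.28)
[H+] = 5.248e-06 M

5.248e-06 M


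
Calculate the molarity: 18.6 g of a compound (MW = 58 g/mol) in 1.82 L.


C = (mass / MW) / volume
C = (18.6 / 58) / 1.82
C = 0.1762 M

0.1762 M


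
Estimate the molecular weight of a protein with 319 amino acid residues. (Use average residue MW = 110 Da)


MW = n_residues * 110 Da
MW = 319 * 110
MW = 35090 Da

35090 Da


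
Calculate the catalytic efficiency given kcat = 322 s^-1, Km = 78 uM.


Catalytic efficiency = kcat / Km
= 322 / 78
= 4.1282 uM^-1*s^-1

4.1282 uM^-1*s^-1


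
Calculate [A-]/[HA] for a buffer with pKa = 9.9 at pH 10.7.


[A-]/[HA] = 10^(pH - pKa)
= 10^(10.7 - 9.9)
= 6.3096

6.3096


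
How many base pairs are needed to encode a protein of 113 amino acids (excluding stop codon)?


Each amino acid = 1 codon = 3 bp
bp = 113 * 3 = 339 bp

339 bp


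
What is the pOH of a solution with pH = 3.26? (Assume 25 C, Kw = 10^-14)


pOH = 14 - pH
pOH = 14 - 3.26
pOH = 10.74

10.74


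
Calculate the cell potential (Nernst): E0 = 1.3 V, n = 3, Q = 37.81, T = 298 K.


E = E0 - (RT/nF) * ln(Q)
E = 1.3 - (8.314 * 298 / (3 * 96485)) * ln(37.81)
E = 1.2689 V

1.2689 V


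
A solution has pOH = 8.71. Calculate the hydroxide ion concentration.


[OH-] = 10^(-pOH)
[OH-] = 10^(-8.71)
[OH-] = 1.950e-09 M

1.950e-09 M


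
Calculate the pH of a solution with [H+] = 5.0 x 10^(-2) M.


pH = -log10([H+])
pH = -log10(5.0 x 10^(-2))
pH = 1.301

1.301


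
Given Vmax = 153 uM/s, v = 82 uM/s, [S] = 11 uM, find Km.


Km = [S] * (Vmax - v) / v
Km = 11 * (153 - 82) / 82
Km = 9.5244 uM

9.5244 uM


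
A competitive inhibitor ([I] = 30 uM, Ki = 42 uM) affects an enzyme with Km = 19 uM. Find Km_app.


Km_app = Km * (1 + [I]/Ki)
Km_app = 19 * (1 + 30/42)
Km_app = 32.5714 uM

32.5714 uM


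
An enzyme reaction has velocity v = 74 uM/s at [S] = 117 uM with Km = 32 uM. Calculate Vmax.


Vmax = v * (Km + [S]) / [S]
Vmax = 74 * (32 + 117) / 117
Vmax = 94.2393 uM/s

94.2393 uM/s


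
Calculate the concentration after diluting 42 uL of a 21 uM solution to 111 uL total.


C2 = C1 * V1 / V2
C2 = 21 * 42 / 111
C2 = 7.9459 uM

7.9459 uM


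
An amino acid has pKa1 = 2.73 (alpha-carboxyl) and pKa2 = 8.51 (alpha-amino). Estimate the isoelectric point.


pI = (pKa1 + pKa2) / 2
pI = (2.73 + 8.51) / 2
pI = 5.62

5.62


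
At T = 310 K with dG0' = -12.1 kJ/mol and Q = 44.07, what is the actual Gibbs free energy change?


dG = dG0' + RT * ln(Q) / 1000
dG = -12.1 + 8.314 * 310 * ln(44.07) / 1000
dG = -2.3428 kJ/mol

-2.3428 kJ/mol


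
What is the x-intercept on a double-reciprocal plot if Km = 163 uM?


x-intercept = -1/Km
= -1/163
= -0.0061 1/uM

-0.0061 1/uM


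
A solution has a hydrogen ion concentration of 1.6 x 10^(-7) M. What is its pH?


pH = -log10([H+])
pH = -log10(1.6 x 10^(-7))
pH = 6.7959

6.7959


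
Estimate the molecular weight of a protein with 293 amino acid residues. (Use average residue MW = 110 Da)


MW = n_residues * 110 Da
MW = 293 * 110
MW = 32230 Da

32230 Da


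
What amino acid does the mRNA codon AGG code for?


Standard genetic code lookup.
Codon AGG -> Arg

Arg


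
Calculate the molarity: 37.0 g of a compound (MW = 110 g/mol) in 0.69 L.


C = (mass / MW) / volume
C = (37.0 / 110) / 0.69
C = 0.4875 M

0.4875 M


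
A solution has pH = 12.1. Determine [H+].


[H+] = 10^(-pH)
[H+] = 10^(-12.1)
[H+] = 7.943e-13 M

7.943e-13 M


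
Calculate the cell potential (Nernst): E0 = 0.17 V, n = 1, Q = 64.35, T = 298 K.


E = E0 - (RT/nF) * ln(Q)
E = 0.17 - (8.314 * 298 / (1 * 96485)) * ln(64.35)
E = 0.0631 V

0.0631 V


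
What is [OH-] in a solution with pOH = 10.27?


[OH-] = 10^(-pOH)
[OH-] = 10^(-10.27)
[OH-] = 5.370e-11 M

5.370e-11 M


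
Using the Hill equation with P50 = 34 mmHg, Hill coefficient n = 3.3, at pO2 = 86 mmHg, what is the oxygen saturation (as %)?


Y = pO2^n / (P50^n + pO2^n)
Y = 86^3.3 / (34^3.3 + 86^3.3)
Y = 95.53%

95.53%


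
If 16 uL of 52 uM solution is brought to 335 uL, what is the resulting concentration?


C2 = C1 * V1 / V2
C2 = 52 * 16 / 335
C2 = 2.4836 uM

2.4836 uM


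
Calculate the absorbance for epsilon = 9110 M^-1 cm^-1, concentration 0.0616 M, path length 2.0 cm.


A = epsilon * c * l
A = 9110 * 0.0616 * 2.0
A = 1122.352

1122.352


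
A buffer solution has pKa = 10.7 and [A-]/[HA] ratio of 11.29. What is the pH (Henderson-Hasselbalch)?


pH = pKa + log10([A-]/[HA])
pH = 10.7 + log10(11.29)
pH = 11.7527

11.7527


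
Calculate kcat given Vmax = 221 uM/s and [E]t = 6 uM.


kcat = Vmax / [E]t
kcat = 221 / 6
kcat = 36.8333 s^-1

36.8333 s^-1


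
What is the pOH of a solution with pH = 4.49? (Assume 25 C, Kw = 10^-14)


pOH = 14 - pH
pOH = 14 - 4.49
pOH = 9.51

9.51


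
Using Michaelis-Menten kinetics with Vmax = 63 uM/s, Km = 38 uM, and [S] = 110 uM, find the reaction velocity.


v = Vmax * [S] / (Km + [S])
v = 63 * 110 / (38 + 110)
v = 46.8243 uM/s

46.8243 uM/s


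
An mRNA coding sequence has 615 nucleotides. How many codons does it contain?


codons = nucleotides / 3
codons = 615 / 3 = 205

205


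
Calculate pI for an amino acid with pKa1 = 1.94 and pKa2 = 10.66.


pI = (pKa1 + pKa2) / 2
pI = (1.94 + 10.66) / 2
pI = 6.3

6.3


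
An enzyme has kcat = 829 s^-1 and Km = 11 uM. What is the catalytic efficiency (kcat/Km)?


Catalytic efficiency = kcat / Km
= 829 / 11
= 75.3636 uM^-1*s^-1

75.3636 uM^-1*s^-1


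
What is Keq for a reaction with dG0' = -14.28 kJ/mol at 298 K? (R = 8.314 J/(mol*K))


Keq = exp(-dG0 * 1000 / (R * T))
Keq = exp(-(-14.28) * 1000 / (8.314 * 298))
Keq = 318.527

318.527


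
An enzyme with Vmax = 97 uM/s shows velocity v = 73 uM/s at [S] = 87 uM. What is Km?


Km = [S] * (Vmax - v) / v
Km = 87 * (97 - 73) / 73
Km = 28.6027 uM

28.6027 uM


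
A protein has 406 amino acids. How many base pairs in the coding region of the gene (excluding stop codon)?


Each amino acid = 1 codon = 3 bp
bp = 406 * 3 = 1218 bp

1218 bp


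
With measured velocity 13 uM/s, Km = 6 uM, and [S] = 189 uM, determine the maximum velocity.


Vmax = v * (Km + [S]) / [S]
Vmax = 13 * (6 + 189) / 189
Vmax = 13.4127 uM/s

13.4127 uM/s


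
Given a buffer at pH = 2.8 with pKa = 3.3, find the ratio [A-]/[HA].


[A-]/[HA] = 10^(pH - pKa)
= 10^(2.8 - 3.3)
= 0.3162

0.3162


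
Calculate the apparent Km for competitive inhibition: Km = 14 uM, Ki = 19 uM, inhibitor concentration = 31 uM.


Km_app = Km * (1 + [I]/Ki)
Km_app = 14 * (1 + 31/19)
Km_app = 36.8421 uM

36.8421 uM


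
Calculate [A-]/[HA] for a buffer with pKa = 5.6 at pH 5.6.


[A-]/[HA] = 10^(pH - pKa)
= 10^(5.6 - 5.6)
= 1.0

1.0


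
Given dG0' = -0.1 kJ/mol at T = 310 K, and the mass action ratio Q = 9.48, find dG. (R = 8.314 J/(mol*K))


dG = dG0' + RT * ln(Q) / 1000
dG = -0.1 + 8.314 * 310 * ln(9.48) / 1000
dG = 5.6969 kJ/mol

5.6969 kJ/mol


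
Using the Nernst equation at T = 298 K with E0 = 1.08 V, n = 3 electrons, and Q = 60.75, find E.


E = E0 - (RT/nF) * ln(Q)
E = 1.08 - (8.314 * 298 / (3 * 96485)) * ln(60.75)
E = 1.0448 V

1.0448 V


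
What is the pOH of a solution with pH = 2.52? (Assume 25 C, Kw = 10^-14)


pOH = 14 - pH
pOH = 14 - 2.52
pOH = 11.48

11.48


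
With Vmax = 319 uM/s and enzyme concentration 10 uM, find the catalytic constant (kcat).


kcat = Vmax / [E]t
kcat = 319 / 10
kcat = 31.9 s^-1

31.9 s^-1


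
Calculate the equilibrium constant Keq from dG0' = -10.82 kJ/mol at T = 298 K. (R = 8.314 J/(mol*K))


Keq = exp(-dG0 * 1000 / (R * T))
Keq = exp(-(-10.82) * 1000 / (8.314 * 298))
Keq = 78.821

78.821


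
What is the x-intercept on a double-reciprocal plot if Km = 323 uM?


x-intercept = -1/Km
= -1/323
= -0.0031 1/uM

-0.0031 1/uM


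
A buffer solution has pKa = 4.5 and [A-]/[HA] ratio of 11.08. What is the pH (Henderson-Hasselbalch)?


pH = pKa + log10([A-]/[HA])
pH = 4.5 + log10(11.08)
pH = 5.5445

5.5445


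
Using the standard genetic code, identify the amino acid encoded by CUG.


Standard genetic code lookup.
Codon CUG -> Leu

Leu


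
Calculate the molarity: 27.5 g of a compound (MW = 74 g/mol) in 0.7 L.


C = (mass / MW) / volume
C = (27.5 / 74) / 0.7
C = 0.5309 M

0.5309 M


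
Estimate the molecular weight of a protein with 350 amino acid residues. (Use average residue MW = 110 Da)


MW = n_residues * 110 Da
MW = 350 * 110
MW = 38500 Da

38500 Da


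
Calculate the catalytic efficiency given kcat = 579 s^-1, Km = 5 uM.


Catalytic efficiency = kcat / Km
= 579 / 5
= 115.8 uM^-1*s^-1

115.8 uM^-1*s^-1


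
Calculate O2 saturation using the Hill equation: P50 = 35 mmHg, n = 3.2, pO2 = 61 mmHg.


Y = pO2^n / (P50^n + pO2^n)
Y = 61^3.2 / (35^3.2 + 61^3.2)
Y = 85.54%

85.54%


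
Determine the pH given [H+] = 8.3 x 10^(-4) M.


pH = -log10([H+])
pH = -log10(8.3 x 10^(-4))
pH = 3.0809

3.0809


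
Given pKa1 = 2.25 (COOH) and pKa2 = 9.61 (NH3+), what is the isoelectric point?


pI = (pKa1 + pKa2) / 2
pI = (2.25 + 9.61) / 2
pI = 5.93

5.93


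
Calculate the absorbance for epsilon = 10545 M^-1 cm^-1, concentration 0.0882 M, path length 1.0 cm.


A = epsilon * c * l
A = 10545 * 0.0882 * 1.0
A = 930.069

930.069


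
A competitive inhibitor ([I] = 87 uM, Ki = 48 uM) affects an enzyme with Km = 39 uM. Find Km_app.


Km_app = Km * (1 + [I]/Ki)
Km_app = 39 * (1 + 87/48)
Km_app = 109.6875 uM

109.6875 uM


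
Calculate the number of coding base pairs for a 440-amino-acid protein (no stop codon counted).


Each amino acid = 1 codon = 3 bp
bp = 440 * 3 = 1320 bp

1320 bp


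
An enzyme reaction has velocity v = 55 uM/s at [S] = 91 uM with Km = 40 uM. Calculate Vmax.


Vmax = v * (Km + [S]) / [S]
Vmax = 55 * (40 + 91) / 91
Vmax = 79.1758 uM/s

79.1758 uM/s


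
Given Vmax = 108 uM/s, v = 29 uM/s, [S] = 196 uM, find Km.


Km = [S] * (Vmax - v) / v
Km = 196 * (108 - 29) / 29
Km = 533.931 uM

533.931 uM


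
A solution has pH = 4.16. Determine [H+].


[H+] = 10^(-pH)
[H+] = 10^(-4.16)
[H+] = 6.918e-05 M

6.918e-05 M


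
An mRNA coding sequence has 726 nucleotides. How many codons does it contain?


codons = nucleotides / 3
codons = 726 / 3 = 242

242


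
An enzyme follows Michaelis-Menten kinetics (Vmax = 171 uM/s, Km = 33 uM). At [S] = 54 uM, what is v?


v = Vmax * [S] / (Km + [S])
v = 171 * 54 / (33 + 54)
v = 106.1379 uM/s

106.1379 uM/s


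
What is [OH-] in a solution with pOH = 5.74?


[OH-] = 10^(-pOH)
[OH-] = 10^(-5.74)
[OH-] = 1.820e-06 M

1.820e-06 M


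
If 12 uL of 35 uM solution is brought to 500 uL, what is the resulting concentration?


C2 = C1 * V1 / V2
C2 = 35 * 12 / 500
C2 = 0.84 uM

0.84 uM


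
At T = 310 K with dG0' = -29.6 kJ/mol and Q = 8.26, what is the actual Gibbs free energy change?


dG = dG0' + RT * ln(Q) / 1000
dG = -29.6 + 8.314 * 310 * ln(8.26) / 1000
dG = -24.1581 kJ/mol

-24.1581 kJ/mol


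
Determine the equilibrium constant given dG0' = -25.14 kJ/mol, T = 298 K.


Keq = exp(-dG0 * 1000 / (R * T))
Keq = exp(-(-25.14) * 1000 / (8.314 * 298))
Keq = 25515.2361

25515.2361


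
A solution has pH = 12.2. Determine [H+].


[H+] = 10^(-pH)
[H+] = 10^(-12.2)
[H+] = 6.310e-13 M

6.310e-13 M


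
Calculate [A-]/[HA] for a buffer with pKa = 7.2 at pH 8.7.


[A-]/[HA] = 10^(pH - pKa)
= 10^(8.7 - 7.2)
= 31.6228

31.6228


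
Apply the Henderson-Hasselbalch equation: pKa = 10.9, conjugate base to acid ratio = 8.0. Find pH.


pH = pKa + log10([A-]/[HA])
pH = 10.9 + log10(8.0)
pH = 11.8031

11.8031


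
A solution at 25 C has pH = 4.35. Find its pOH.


pOH = 14 - pH
pOH = 14 - 4.35
pOH = 9.65

9.65


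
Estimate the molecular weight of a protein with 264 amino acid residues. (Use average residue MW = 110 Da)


MW = n_residues * 110 Da
MW = 264 * 110
MW = 29040 Da

29040 Da


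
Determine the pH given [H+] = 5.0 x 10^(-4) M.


pH = -log10([H+])
pH = -log10(5.0 x 10^(-4))
pH = 3.301

3.301


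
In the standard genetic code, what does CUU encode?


Standard genetic code lookup.
Codon CUU -> Leu

Leu


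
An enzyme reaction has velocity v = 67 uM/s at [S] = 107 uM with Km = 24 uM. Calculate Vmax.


Vmax = v * (Km + [S]) / [S]
Vmax = 67 * (24 + 107) / 107
Vmax = 82.028 uM/s

82.028 uM/s


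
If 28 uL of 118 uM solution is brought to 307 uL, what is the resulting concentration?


C2 = C1 * V1 / V2
C2 = 118 * 28 / 307
C2 = 10.7622 uM

10.7622 uM


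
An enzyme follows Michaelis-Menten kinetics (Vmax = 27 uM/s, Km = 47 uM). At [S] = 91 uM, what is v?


v = Vmax * [S] / (Km + [S])
v = 27 * 91 / (47 + 91)
v = 17.8043 uM/s

17.8043 uM/s


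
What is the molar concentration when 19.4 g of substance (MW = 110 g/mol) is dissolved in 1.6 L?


C = (mass / MW) / volume
C = (19.4 / 110) / 1.6
C = 0.1102 M

0.1102 M


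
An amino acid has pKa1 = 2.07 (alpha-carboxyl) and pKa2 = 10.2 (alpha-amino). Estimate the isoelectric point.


pI = (pKa1 + pKa2) / 2
pI = (2.07 + 10.2) / 2
pI = 6.135

6.135


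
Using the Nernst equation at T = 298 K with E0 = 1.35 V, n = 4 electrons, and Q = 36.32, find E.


E = E0 - (RT/nF) * ln(Q)
E = 1.35 - (8.314 * 298 / (4 * 96485)) * ln(36.32)
E = 1.3269 V

1.3269 V


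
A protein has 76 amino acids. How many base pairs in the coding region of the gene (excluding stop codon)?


Each amino acid = 1 codon = 3 bp
bp = 76 * 3 = 228 bp

228 bp


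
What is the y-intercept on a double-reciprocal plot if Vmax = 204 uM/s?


y-intercept = 1/Vmax
= 1/204
= 0.0049 s/uM

0.0049 s/uM


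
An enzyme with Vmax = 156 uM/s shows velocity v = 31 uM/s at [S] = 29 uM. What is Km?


Km = [S] * (Vmax - v) / v
Km = 29 * (156 - 31) / 31
Km = 116.9355 uM

116.9355 uM


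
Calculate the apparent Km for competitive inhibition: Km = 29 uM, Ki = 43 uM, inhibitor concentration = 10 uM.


Km_app = Km * (1 + [I]/Ki)
Km_app = 29 * (1 + 10/43)
Km_app = 35.7442 uM

35.7442 uM


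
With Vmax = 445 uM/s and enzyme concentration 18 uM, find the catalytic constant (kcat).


kcat = Vmax / [E]t
kcat = 445 / 18
kcat = 24.7222 s^-1

24.7222 s^-1


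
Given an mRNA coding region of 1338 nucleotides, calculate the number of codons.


codons = nucleotides / 3
codons = 1338 / 3 = 446

446


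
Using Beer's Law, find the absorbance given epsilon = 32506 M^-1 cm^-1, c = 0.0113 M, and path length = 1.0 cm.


A = epsilon * c * l
A = 32506 * 0.0113 * 1.0
A = 367.3178

367.3178


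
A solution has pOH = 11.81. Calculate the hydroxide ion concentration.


[OH-] = 10^(-pOH)
[OH-] = 10^(-11.81)
[OH-] = 1.549e-12 M

1.549e-12 M


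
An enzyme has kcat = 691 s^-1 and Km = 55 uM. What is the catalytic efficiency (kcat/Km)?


Catalytic efficiency = kcat / Km
= 691 / 55
= 12.5636 uM^-1*s^-1

12.5636 uM^-1*s^-1


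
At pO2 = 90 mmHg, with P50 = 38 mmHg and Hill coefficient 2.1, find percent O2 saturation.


Y = pO2^n / (P50^n + pO2^n)
Y = 90^2.1 / (38^2.1 + 90^2.1)
Y = 85.94%

85.94%


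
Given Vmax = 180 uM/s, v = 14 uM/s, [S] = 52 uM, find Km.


Km = [S] * (Vmax - v) / v
Km = 52 * (180 - 14) / 14
Km = 616.5714 uM

616.5714 uM


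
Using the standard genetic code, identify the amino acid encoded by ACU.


Standard genetic code lookup.
Codon ACU -> Thr

Thr


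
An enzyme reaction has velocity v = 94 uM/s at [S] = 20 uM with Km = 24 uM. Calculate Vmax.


Vmax = v * (Km + [S]) / [S]
Vmax = 94 * (24 + 20) / 20
Vmax = 206.8 uM/s

206.8 uM/s


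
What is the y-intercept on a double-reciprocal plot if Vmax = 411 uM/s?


y-intercept = 1/Vmax
= 1/411
= 0.0024 s/uM

0.0024 s/uM


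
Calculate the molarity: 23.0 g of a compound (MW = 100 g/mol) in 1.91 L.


C = (mass / MW) / volume
C = (23.0 / 100) / 1.91
C = 0.1204 M

0.1204 M


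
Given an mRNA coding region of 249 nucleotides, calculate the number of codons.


codons = nucleotides / 3
codons = 249 / 3 = 83

83


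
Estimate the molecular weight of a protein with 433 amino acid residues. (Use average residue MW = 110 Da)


MW = n_residues * 110 Da
MW = 433 * 110
MW = 47630 Da

47630 Da


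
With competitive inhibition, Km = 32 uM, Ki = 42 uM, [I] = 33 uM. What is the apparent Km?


Km_app = Km * (1 + [I]/Ki)
Km_app = 32 * (1 + 33/42)
Km_app = 57.1429 uM

57.1429 uM


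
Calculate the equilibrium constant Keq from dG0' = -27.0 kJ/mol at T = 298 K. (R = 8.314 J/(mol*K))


Keq = exp(-dG0 * 1000 / (R * T))
Keq = exp(-(-27.0) * 1000 / (8.314 * 298))
Keq = 54055.471

54055.471


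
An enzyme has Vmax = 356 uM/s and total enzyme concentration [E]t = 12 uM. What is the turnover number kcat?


kcat = Vmax / [E]t
kcat = 356 / 12
kcat = 29.6667 s^-1

29.6667 s^-1


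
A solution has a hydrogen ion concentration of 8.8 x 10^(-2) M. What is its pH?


pH = -log10([H+])
pH = -log10(8.8 x 10^(-2))
pH = 1.0555

1.0555


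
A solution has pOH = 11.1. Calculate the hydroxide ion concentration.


[OH-] = 10^(-pOH)
[OH-] = 10^(-11.1)
[OH-] = 7.943e-12 M

7.943e-12 M


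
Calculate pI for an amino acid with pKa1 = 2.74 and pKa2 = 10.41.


pI = (pKa1 + pKa2) / 2
pI = (2.74 + 10.41) / 2
pI = 6.575

6.575


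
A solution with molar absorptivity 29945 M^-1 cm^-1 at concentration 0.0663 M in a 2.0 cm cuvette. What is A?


A = epsilon * c * l
A = 29945 * 0.0663 * 2.0
A = 3970.707

3970.707


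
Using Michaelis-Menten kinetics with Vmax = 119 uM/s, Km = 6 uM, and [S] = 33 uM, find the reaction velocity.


v = Vmax * [S] / (Km + [S])
v = 119 * 33 / (6 + 33)
v = 100.6923 uM/s

100.6923 uM/s


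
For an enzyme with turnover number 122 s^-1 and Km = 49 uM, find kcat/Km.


Catalytic efficiency = kcat / Km
= 122 / 49
= 2.4898 uM^-1*s^-1

2.4898 uM^-1*s^-1


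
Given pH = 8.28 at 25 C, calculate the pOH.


pOH = 14 - pH
pOH = 14 - 8.28
pOH = 5.72

5.72


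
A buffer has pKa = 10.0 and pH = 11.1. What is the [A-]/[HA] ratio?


[A-]/[HA] = 10^(pH - pKa)
= 10^(11.1 - 10.0)
= 12.5893

12.5893


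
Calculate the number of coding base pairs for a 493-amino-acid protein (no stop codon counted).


Each amino acid = 1 codon = 3 bp
bp = 493 * 3 = 1479 bp

1479 bp


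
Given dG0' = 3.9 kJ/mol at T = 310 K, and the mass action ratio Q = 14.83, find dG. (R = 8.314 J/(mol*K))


dG = dG0' + RT * ln(Q) / 1000
dG = 3.9 + 8.314 * 310 * ln(14.83) / 1000
dG = 10.8502 kJ/mol

10.8502 kJ/mol


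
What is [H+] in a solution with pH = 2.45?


[H+] = 10^(-pH)
[H+] = 10^(-2.45)
[H+] = 0.0035 M

0.0035 M


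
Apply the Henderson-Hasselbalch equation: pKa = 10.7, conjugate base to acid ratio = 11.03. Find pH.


pH = pKa + log10([A-]/[HA])
pH = 10.7 + log10(11.03)
pH = 11.7426

11.7426


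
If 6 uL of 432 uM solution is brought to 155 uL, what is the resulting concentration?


C2 = C1 * V1 / V2
C2 = 432 * 6 / 155
C2 = 16.7226 uM

16.7226 uM


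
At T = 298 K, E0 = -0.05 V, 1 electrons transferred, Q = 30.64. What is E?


E = E0 - (RT/nF) * ln(Q)
E = -0.05 - (8.314 * 298 / (1 * 96485)) * ln(30.64)
E = -0.1379 V

-0.1379 V


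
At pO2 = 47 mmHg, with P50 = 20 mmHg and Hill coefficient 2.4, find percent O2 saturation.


Y = pO2^n / (P50^n + pO2^n)
Y = 47^2.4 / (20^2.4 + 47^2.4)
Y = 88.6%

88.6%


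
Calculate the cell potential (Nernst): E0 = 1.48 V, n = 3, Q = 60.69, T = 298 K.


E = E0 - (RT/nF) * ln(Q)
E = 1.48 - (8.314 * 298 / (3 * 96485)) * ln(60.69)
E = 1.4449 V

1.4449 V
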